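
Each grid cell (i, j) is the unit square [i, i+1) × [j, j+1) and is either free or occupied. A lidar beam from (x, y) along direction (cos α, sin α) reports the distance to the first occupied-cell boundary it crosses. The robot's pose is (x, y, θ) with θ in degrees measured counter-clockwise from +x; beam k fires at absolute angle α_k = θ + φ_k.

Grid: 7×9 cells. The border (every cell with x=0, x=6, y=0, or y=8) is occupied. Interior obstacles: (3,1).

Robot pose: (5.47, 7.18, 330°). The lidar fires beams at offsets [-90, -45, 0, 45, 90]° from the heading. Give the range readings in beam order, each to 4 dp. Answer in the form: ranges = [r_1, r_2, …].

ranges = [7.1360, 2.0478, 0.6120, 0.5487, 0.9469]

beam 1: φ=-90°, α=240°
  dir = (cos 240°, sin 240°) = (-0.5000, -0.8660); from cell (5,7)
  next x-line at t=0.9400, next y-line at t=0.2078; Δt_x=2.0000, Δt_y=1.1547
    y: enter (5,6) at t=0.2078
    x: enter (4,6) at t=0.9400
    y: enter (4,5) at t=1.3625
    y: enter (4,4) at t=2.5172
    x: enter (3,4) at t=2.9400
    y: enter (3,3) at t=3.6719
    y: enter (3,2) at t=4.8266
    x: enter (2,2) at t=4.9400
    y: enter (2,1) at t=5.9813
    x: enter (1,1) at t=6.9400
    y: enter (1,0) at t=7.1360 ← occupied
  → r_1 = 7.1360
beam 2: φ=-45°, α=285°
  dir = (cos 285°, sin 285°) = (0.2588, -0.9659); from cell (5,7)
  next x-line at t=2.0478, next y-line at t=0.1863; Δt_x=3.8637, Δt_y=1.0353
    y: enter (5,6) at t=0.1863
    y: enter (5,5) at t=1.2216
    x: enter (6,5) at t=2.0478 ← occupied
  → r_2 = 2.0478
beam 3: φ=0°, α=330°
  dir = (cos 330°, sin 330°) = (0.8660, -0.5000); from cell (5,7)
  next x-line at t=0.6120, next y-line at t=0.3600; Δt_x=1.1547, Δt_y=2.0000
    y: enter (5,6) at t=0.3600
    x: enter (6,6) at t=0.6120 ← occupied
  → r_3 = 0.6120
beam 4: φ=45°, α=15°
  dir = (cos 15°, sin 15°) = (0.9659, 0.2588); from cell (5,7)
  next x-line at t=0.5487, next y-line at t=3.1682; Δt_x=1.0353, Δt_y=3.8637
    x: enter (6,7) at t=0.5487 ← occupied
  → r_4 = 0.5487
beam 5: φ=90°, α=60°
  dir = (cos 60°, sin 60°) = (0.5000, 0.8660); from cell (5,7)
  next x-line at t=1.0600, next y-line at t=0.9469; Δt_x=2.0000, Δt_y=1.1547
    y: enter (5,8) at t=0.9469 ← occupied
  → r_5 = 0.9469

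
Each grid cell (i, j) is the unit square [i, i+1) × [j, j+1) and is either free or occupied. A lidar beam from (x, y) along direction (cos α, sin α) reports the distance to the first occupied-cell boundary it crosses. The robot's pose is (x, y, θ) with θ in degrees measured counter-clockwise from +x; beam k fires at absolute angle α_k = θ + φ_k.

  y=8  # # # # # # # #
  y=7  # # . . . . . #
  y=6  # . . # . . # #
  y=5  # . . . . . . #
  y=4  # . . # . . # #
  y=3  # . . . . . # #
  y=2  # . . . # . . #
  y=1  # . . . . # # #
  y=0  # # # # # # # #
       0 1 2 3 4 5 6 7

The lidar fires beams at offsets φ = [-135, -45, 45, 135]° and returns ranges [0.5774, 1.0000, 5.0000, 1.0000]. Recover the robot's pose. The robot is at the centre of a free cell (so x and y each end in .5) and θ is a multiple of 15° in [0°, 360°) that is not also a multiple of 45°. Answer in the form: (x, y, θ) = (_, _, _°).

Enumerate (i+0.5, j+0.5, θ) over the 33 free cells and 16 admissible headings. For each, cast all 4 beams and compare to the given ranges.
  (1.5, 2.5, 255°): beam 1 = 1.0000 ≠ 0.5774 ✗
  (5.5, 3.5, 105°): beam 3 = 1.7321 ≠ 5.0000 ✗
  (4.5, 5.5, 165°): beam 1 = 1.7321 ≠ 0.5774 ✗
  …
  (3.5, 1.5, 75°): r_1=0.5774, r_2=1.0000, r_3=5.0000, r_4=1.0000 — all match ✓
Only this pose fits every beam.

(x, y, θ) = (3.5, 1.5, 75°)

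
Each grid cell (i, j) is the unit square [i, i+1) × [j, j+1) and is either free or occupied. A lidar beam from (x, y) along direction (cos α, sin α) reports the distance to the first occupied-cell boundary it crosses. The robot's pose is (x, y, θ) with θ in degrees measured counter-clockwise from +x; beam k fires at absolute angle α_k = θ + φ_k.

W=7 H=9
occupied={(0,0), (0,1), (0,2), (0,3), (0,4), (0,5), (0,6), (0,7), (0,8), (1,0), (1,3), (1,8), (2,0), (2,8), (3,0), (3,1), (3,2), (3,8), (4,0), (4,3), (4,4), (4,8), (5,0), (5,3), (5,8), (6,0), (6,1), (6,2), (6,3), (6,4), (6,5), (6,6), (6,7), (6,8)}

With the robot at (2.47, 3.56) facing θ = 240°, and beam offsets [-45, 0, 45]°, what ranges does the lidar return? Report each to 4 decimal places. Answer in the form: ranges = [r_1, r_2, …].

ranges = [0.4866, 2.9400, 2.0478]

beam 1: φ=-45°, α=195°
  direction (-0.9659, -0.2588); cell (2,3); t to first gridline: x 0.4866, y 2.1637 (then +1.0353 / +3.8637)
    (1,3) via x @ 0.4866  # hit
  → r_1 = 0.4866
beam 2: φ=0°, α=240°
  direction (-0.5000, -0.8660); cell (2,3); t to first gridline: x 0.9400, y 0.6466 (then +2.0000 / +1.1547)
    (2,2) via y @ 0.6466
    (1,2) via x @ 0.9400
    (1,1) via y @ 1.8013
    (0,1) via x @ 2.9400  # hit
  → r_2 = 2.9400
beam 3: φ=45°, α=285°
  direction (0.2588, -0.9659); cell (2,3); t to first gridline: x 2.0478, y 0.5798 (then +3.8637 / +1.0353)
    (2,2) via y @ 0.5798
    (2,1) via y @ 1.6150
    (3,1) via x @ 2.0478  # hit
  → r_3 = 2.0478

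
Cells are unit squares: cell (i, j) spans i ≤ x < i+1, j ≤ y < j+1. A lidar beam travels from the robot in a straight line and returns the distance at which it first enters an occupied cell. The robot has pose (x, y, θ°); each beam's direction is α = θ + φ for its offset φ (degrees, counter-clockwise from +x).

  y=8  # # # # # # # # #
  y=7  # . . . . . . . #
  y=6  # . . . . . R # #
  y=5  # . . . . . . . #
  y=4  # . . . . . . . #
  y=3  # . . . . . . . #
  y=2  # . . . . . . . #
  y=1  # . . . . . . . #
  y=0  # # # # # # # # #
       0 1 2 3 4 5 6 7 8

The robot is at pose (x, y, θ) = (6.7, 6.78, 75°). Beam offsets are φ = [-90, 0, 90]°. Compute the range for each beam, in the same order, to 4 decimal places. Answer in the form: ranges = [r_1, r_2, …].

beam 1: φ=-90°, α=345°
  cosα=0.9659 sinα=-0.2588 | (6,6) | tMaxX 0.3106 tMaxY 3.0137 | tΔX 1.0353 tΔY 3.8637
    t=0.3106 [x] (7,6) — stop
  → r_1 = 0.3106
beam 2: φ=0°, α=75°
  cosα=0.2588 sinα=0.9659 | (6,6) | tMaxX 1.1591 tMaxY 0.2278 | tΔX 3.8637 tΔY 1.0353
    t=0.2278 [y] (6,7)
    t=1.1591 [x] (7,7)
    t=1.2630 [y] (7,8) — stop
  → r_2 = 1.2630
beam 3: φ=90°, α=165°
  cosα=-0.9659 sinα=0.2588 | (6,6) | tMaxX 0.7247 tMaxY 0.8500 | tΔX 1.0353 tΔY 3.8637
    t=0.7247 [x] (5,6)
    t=0.8500 [y] (5,7)
    t=1.7600 [x] (4,7)
    t=2.7952 [x] (3,7)
    t=3.8305 [x] (2,7)
    t=4.7137 [y] (2,8) — stop
  → r_3 = 4.7137

ranges = [0.3106, 1.2630, 4.7137]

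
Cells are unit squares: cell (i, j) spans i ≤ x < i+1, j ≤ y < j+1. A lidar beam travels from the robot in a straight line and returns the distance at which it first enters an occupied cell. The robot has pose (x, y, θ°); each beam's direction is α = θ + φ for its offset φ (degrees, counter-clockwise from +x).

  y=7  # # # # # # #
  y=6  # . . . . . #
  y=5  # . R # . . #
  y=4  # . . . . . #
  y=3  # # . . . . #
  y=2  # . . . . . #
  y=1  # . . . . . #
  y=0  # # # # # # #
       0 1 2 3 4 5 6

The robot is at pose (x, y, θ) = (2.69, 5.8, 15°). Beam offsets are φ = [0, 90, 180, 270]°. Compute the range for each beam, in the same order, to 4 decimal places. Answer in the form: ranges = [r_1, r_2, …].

beam 1: φ=0°, α=15°
  cosα=0.9659 sinα=0.2588 | (2,5) | tMaxX 0.3209 tMaxY 0.7727 | tΔX 1.0353 tΔY 3.8637
    t=0.3209 [x] (3,5) — stop
  → r_1 = 0.3209
beam 2: φ=90°, α=105°
  cosα=-0.2588 sinα=0.9659 | (2,5) | tMaxX 2.6660 tMaxY 0.2071 | tΔX 3.8637 tΔY 1.0353
    t=0.2071 [y] (2,6)
    t=1.2423 [y] (2,7) — stop
  → r_2 = 1.2423
beam 3: φ=180°, α=195°
  cosα=-0.9659 sinα=-0.2588 | (2,5) | tMaxX 0.7143 tMaxY 3.0910 | tΔX 1.0353 tΔY 3.8637
    t=0.7143 [x] (1,5)
    t=1.7496 [x] (0,5) — stop
  → r_3 = 1.7496
beam 4: φ=270°, α=285°
  cosα=0.2588 sinα=-0.9659 | (2,5) | tMaxX 1.1977 tMaxY 0.8282 | tΔX 3.8637 tΔY 1.0353
    t=0.8282 [y] (2,4)
    t=1.1977 [x] (3,4)
    t=1.8635 [y] (3,3)
    t=2.8988 [y] (3,2)
    t=3.9340 [y] (3,1)
    t=4.9693 [y] (3,0) — stop
  → r_4 = 4.9693

ranges = [0.3209, 1.2423, 1.7496, 4.9693]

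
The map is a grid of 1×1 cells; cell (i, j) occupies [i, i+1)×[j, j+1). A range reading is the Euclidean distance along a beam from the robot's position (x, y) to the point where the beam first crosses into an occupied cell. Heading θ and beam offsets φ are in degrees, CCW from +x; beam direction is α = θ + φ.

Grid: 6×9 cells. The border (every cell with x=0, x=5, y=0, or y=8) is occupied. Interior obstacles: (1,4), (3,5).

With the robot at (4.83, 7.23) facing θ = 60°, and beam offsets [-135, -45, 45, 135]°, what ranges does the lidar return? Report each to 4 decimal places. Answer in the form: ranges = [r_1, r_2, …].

beam 1: φ=-135°, α=285°
  direction (0.2588, -0.9659); cell (4,7); t to first gridline: x 0.6568, y 0.2381 (then +3.8637 / +1.0353)
    (4,6) via y @ 0.2381
    (5,6) via x @ 0.6568  # hit
  → r_1 = 0.6568
beam 2: φ=-45°, α=15°
  direction (0.9659, 0.2588); cell (4,7); t to first gridline: x 0.1760, y 2.9751 (then +1.0353 / +3.8637)
    (5,7) via x @ 0.1760  # hit
  → r_2 = 0.1760
beam 3: φ=45°, α=105°
  direction (-0.2588, 0.9659); cell (4,7); t to first gridline: x 3.2069, y 0.7972 (then +3.8637 / +1.0353)
    (4,8) via y @ 0.7972  # hit
  → r_3 = 0.7972
beam 4: φ=135°, α=195°
  direction (-0.9659, -0.2588); cell (4,7); t to first gridline: x 0.8593, y 0.8887 (then +1.0353 / +3.8637)
    (3,7) via x @ 0.8593
    (3,6) via y @ 0.8887
    (2,6) via x @ 1.8946
    (1,6) via x @ 2.9298
    (0,6) via x @ 3.9651  # hit
  → r_4 = 3.9651

ranges = [0.6568, 0.1760, 0.7972, 3.9651]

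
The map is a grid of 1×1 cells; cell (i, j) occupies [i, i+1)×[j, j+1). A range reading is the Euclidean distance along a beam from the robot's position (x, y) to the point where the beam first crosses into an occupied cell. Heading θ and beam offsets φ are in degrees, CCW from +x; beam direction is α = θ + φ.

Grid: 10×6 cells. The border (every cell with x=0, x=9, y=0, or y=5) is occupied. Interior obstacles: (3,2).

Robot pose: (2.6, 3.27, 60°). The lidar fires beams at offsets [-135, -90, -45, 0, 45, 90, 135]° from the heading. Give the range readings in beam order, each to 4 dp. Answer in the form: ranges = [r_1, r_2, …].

ranges = [2.3501, 0.5400, 6.6258, 1.9976, 1.7910, 1.8475, 1.6564]

beam 1: φ=-135°, α=285°
  dir = (cos 285°, sin 285°) = (0.2588, -0.9659); from cell (2,3)
  next x-line at t=1.5455, next y-line at t=0.2795; Δt_x=3.8637, Δt_y=1.0353
    y: enter (2,2) at t=0.2795
    y: enter (2,1) at t=1.3148
    x: enter (3,1) at t=1.5455
    y: enter (3,0) at t=2.3501 ← occupied
  → r_1 = 2.3501
beam 2: φ=-90°, α=330°
  dir = (cos 330°, sin 330°) = (0.8660, -0.5000); from cell (2,3)
  next x-line at t=0.4619, next y-line at t=0.5400; Δt_x=1.1547, Δt_y=2.0000
    x: enter (3,3) at t=0.4619
    y: enter (3,2) at t=0.5400 ← occupied
  → r_2 = 0.5400
beam 3: φ=-45°, α=15°
  dir = (cos 15°, sin 15°) = (0.9659, 0.2588); from cell (2,3)
  next x-line at t=0.4141, next y-line at t=2.8205; Δt_x=1.0353, Δt_y=3.8637
    x: enter (3,3) at t=0.4141
    x: enter (4,3) at t=1.4494
    x: enter (5,3) at t=2.4847
    y: enter (5,4) at t=2.8205
    x: enter (6,4) at t=3.5199
    x: enter (7,4) at t=4.5552
    x: enter (8,4) at t=5.5905
    x: enter (9,4) at t=6.6258 ← occupied
  → r_3 = 6.6258
beam 4: φ=0°, α=60°
  dir = (cos 60°, sin 60°) = (0.5000, 0.8660); from cell (2,3)
  next x-line at t=0.8000, next y-line at t=0.8429; Δt_x=2.0000, Δt_y=1.1547
    x: enter (3,3) at t=0.8000
    y: enter (3,4) at t=0.8429
    y: enter (3,5) at t=1.9976 ← occupied
  → r_4 = 1.9976
beam 5: φ=45°, α=105°
  dir = (cos 105°, sin 105°) = (-0.2588, 0.9659); from cell (2,3)
  next x-line at t=2.3182, next y-line at t=0.7558; Δt_x=3.8637, Δt_y=1.0353
    y: enter (2,4) at t=0.7558
    y: enter (2,5) at t=1.7910 ← occupied
  → r_5 = 1.7910
beam 6: φ=90°, α=150°
  dir = (cos 150°, sin 150°) = (-0.8660, 0.5000); from cell (2,3)
  next x-line at t=0.6928, next y-line at t=1.4600; Δt_x=1.1547, Δt_y=2.0000
    x: enter (1,3) at t=0.6928
    y: enter (1,4) at t=1.4600
    x: enter (0,4) at t=1.8475 ← occupied
  → r_6 = 1.8475
beam 7: φ=135°, α=195°
  dir = (cos 195°, sin 195°) = (-0.9659, -0.2588); from cell (2,3)
  next x-line at t=0.6212, next y-line at t=1.0432; Δt_x=1.0353, Δt_y=3.8637
    x: enter (1,3) at t=0.6212
    y: enter (1,2) at t=1.0432
    x: enter (0,2) at t=1.6564 ← occupied
  → r_7 = 1.6564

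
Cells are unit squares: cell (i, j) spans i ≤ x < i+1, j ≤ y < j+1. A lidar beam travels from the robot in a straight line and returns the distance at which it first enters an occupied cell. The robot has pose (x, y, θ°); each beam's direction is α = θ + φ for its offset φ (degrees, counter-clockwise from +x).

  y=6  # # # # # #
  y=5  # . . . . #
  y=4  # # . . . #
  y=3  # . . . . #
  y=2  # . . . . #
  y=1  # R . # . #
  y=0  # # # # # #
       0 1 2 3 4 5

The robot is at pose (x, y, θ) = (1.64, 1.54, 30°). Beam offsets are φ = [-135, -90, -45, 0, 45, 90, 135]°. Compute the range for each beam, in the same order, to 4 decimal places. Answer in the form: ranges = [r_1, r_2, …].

beam 1: φ=-135°, α=255°
  d=(-0.2588,-0.9659)  start (1,1)  tX=2.4728 tY=0.5590  stride 1/|dx|=3.8637 1/|dy|=1.0353
    cross y-line → (1,0), t=0.5590 (wall)
  → r_1 = 0.5590
beam 2: φ=-90°, α=300°
  d=(0.5000,-0.8660)  start (1,1)  tX=0.7200 tY=0.6235  stride 1/|dx|=2.0000 1/|dy|=1.1547
    cross y-line → (1,0), t=0.6235 (wall)
  → r_2 = 0.6235
beam 3: φ=-45°, α=345°
  d=(0.9659,-0.2588)  start (1,1)  tX=0.3727 tY=2.0864  stride 1/|dx|=1.0353 1/|dy|=3.8637
    cross x-line → (2,1), t=0.3727
    cross x-line → (3,1), t=1.4080 (wall)
  → r_3 = 1.4080
beam 4: φ=0°, α=30°
  d=(0.8660,0.5000)  start (1,1)  tX=0.4157 tY=0.9200  stride 1/|dx|=1.1547 1/|dy|=2.0000
    cross x-line → (2,1), t=0.4157
    cross y-line → (2,2), t=0.9200
    cross x-line → (3,2), t=1.5704
    cross x-line → (4,2), t=2.7251
    cross y-line → (4,3), t=2.9200
    cross x-line → (5,3), t=3.8798 (wall)
  → r_4 = 3.8798
beam 5: φ=45°, α=75°
  d=(0.2588,0.9659)  start (1,1)  tX=1.3909 tY=0.4762  stride 1/|dx|=3.8637 1/|dy|=1.0353
    cross y-line → (1,2), t=0.4762
    cross x-line → (2,2), t=1.3909
    cross y-line → (2,3), t=1.5115
    cross y-line → (2,4), t=2.5468
    cross y-line → (2,5), t=3.5821
    cross y-line → (2,6), t=4.6173 (wall)
  → r_5 = 4.6173
beam 6: φ=90°, α=120°
  d=(-0.5000,0.8660)  start (1,1)  tX=1.2800 tY=0.5312  stride 1/|dx|=2.0000 1/|dy|=1.1547
    cross y-line → (1,2), t=0.5312
    cross x-line → (0,2), t=1.2800 (wall)
  → r_6 = 1.2800
beam 7: φ=135°, α=165°
  d=(-0.9659,0.2588)  start (1,1)  tX=0.6626 tY=1.7773  stride 1/|dx|=1.0353 1/|dy|=3.8637
    cross x-line → (0,1), t=0.6626 (wall)
  → r_7 = 0.6626

ranges = [0.5590, 0.6235, 1.4080, 3.8798, 4.6173, 1.2800, 0.6626]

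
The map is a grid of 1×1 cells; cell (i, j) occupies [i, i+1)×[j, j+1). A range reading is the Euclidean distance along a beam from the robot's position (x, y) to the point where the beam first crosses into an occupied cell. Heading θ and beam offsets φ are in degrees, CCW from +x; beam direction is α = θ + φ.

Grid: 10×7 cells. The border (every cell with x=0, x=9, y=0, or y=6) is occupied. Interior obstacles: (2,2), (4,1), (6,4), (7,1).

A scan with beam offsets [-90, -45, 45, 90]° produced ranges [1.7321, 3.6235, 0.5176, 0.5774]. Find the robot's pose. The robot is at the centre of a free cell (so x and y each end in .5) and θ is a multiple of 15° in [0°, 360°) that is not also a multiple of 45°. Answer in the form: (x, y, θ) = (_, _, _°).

(x, y, θ) = (8.5, 5.5, 300°)

Candidates: 36 free-cell centres × 16 headings = 576 poses. Raycast each; keep the one whose scan matches to 4 dp.
  (1.5, 3.5, 75°): beam 1 = 5.7956 ≠ 1.7321 ✗
  (1.5, 4.5, 300°): beam 1 = 0.5774 ≠ 1.7321 ✗
  (3.5, 4.5, 30°): beam 1 = 2.8868 ≠ 1.7321 ✗
  …
  (8.5, 5.5, 300°): r_1=1.7321, r_2=3.6235, r_3=0.5176, r_4=0.5774 — all match ✓
Unique over the lattice → pose = (8.5, 5.5, 300°).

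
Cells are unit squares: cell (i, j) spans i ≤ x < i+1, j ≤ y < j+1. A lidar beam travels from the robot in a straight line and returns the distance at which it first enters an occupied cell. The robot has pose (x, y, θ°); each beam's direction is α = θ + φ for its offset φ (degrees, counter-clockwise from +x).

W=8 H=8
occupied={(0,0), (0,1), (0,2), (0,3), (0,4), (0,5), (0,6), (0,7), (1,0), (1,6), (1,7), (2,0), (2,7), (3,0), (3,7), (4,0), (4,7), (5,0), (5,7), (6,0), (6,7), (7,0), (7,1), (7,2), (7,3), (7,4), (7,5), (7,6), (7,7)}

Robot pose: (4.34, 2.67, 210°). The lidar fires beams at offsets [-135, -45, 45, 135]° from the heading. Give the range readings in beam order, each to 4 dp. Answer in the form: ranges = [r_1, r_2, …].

ranges = [4.4827, 3.4578, 1.7289, 2.7538]

beam 1: φ=-135°, α=75°
  cosα=0.2588 sinα=0.9659 | (4,2) | tMaxX 2.5500 tMaxY 0.3416 | tΔX 3.8637 tΔY 1.0353
    t=0.3416 [y] (4,3)
    t=1.3769 [y] (4,4)
    t=2.4122 [y] (4,5)
    t=2.5500 [x] (5,5)
    t=3.4475 [y] (5,6)
    t=4.4827 [y] (5,7) — stop
  → r_1 = 4.4827
beam 2: φ=-45°, α=165°
  cosα=-0.9659 sinα=0.2588 | (4,2) | tMaxX 0.3520 tMaxY 1.2750 | tΔX 1.0353 tΔY 3.8637
    t=0.3520 [x] (3,2)
    t=1.2750 [y] (3,3)
    t=1.3873 [x] (2,3)
    t=2.4225 [x] (1,3)
    t=3.4578 [x] (0,3) — stop
  → r_2 = 3.4578
beam 3: φ=45°, α=255°
  cosα=-0.2588 sinα=-0.9659 | (4,2) | tMaxX 1.3137 tMaxY 0.6936 | tΔX 3.8637 tΔY 1.0353
    t=0.6936 [y] (4,1)
    t=1.3137 [x] (3,1)
    t=1.7289 [y] (3,0) — stop
  → r_3 = 1.7289
beam 4: φ=135°, α=345°
  cosα=0.9659 sinα=-0.2588 | (4,2) | tMaxX 0.6833 tMaxY 2.5887 | tΔX 1.0353 tΔY 3.8637
    t=0.6833 [x] (5,2)
    t=1.7186 [x] (6,2)
    t=2.5887 [y] (6,1)
    t=2.7538 [x] (7,1) — stop
  → r_4 = 2.7538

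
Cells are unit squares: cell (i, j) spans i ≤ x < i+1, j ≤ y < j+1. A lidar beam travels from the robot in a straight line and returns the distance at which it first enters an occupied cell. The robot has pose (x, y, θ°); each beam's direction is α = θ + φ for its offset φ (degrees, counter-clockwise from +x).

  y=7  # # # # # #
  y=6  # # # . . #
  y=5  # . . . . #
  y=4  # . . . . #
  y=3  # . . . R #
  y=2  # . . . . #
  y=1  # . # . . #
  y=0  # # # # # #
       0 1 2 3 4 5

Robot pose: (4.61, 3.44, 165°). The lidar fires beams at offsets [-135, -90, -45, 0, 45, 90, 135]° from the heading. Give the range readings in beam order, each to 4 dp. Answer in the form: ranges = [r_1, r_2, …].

beam 1: φ=-135°, α=30°
  cosα=0.8660 sinα=0.5000 | (4,3) | tMaxX 0.4503 tMaxY 1.1200 | tΔX 1.1547 tΔY 2.0000
    t=0.4503 [x] (5,3) — stop
  → r_1 = 0.4503
beam 2: φ=-90°, α=75°
  cosα=0.2588 sinα=0.9659 | (4,3) | tMaxX 1.5068 tMaxY 0.5798 | tΔX 3.8637 tΔY 1.0353
    t=0.5798 [y] (4,4)
    t=1.5068 [x] (5,4) — stop
  → r_2 = 1.5068
beam 3: φ=-45°, α=120°
  cosα=-0.5000 sinα=0.8660 | (4,3) | tMaxX 1.2200 tMaxY 0.6466 | tΔX 2.0000 tΔY 1.1547
    t=0.6466 [y] (4,4)
    t=1.2200 [x] (3,4)
    t=1.8013 [y] (3,5)
    t=2.9560 [y] (3,6)
    t=3.2200 [x] (2,6) — stop
  → r_3 = 3.2200
beam 4: φ=0°, α=165°
  cosα=-0.9659 sinα=0.2588 | (4,3) | tMaxX 0.6315 tMaxY 2.1637 | tΔX 1.0353 tΔY 3.8637
    t=0.6315 [x] (3,3)
    t=1.6668 [x] (2,3)
    t=2.1637 [y] (2,4)
    t=2.7021 [x] (1,4)
    t=3.7373 [x] (0,4) — stop
  → r_4 = 3.7373
beam 5: φ=45°, α=210°
  cosα=-0.8660 sinα=-0.5000 | (4,3) | tMaxX 0.7044 tMaxY 0.8800 | tΔX 1.1547 tΔY 2.0000
    t=0.7044 [x] (3,3)
    t=0.8800 [y] (3,2)
    t=1.8591 [x] (2,2)
    t=2.8800 [y] (2,1) — stop
  → r_5 = 2.8800
beam 6: φ=90°, α=255°
  cosα=-0.2588 sinα=-0.9659 | (4,3) | tMaxX 2.3569 tMaxY 0.4555 | tΔX 3.8637 tΔY 1.0353
    t=0.4555 [y] (4,2)
    t=1.4908 [y] (4,1)
    t=2.3569 [x] (3,1)
    t=2.5261 [y] (3,0) — stop
  → r_6 = 2.5261
beam 7: φ=135°, α=300°
  cosα=0.5000 sinα=-0.8660 | (4,3) | tMaxX 0.7800 tMaxY 0.5081 | tΔX 2.0000 tΔY 1.1547
    t=0.5081 [y] (4,2)
    t=0.7800 [x] (5,2) — stop
  → r_7 = 0.7800

ranges = [0.4503, 1.5068, 3.2200, 3.7373, 2.8800, 2.5261, 0.7800]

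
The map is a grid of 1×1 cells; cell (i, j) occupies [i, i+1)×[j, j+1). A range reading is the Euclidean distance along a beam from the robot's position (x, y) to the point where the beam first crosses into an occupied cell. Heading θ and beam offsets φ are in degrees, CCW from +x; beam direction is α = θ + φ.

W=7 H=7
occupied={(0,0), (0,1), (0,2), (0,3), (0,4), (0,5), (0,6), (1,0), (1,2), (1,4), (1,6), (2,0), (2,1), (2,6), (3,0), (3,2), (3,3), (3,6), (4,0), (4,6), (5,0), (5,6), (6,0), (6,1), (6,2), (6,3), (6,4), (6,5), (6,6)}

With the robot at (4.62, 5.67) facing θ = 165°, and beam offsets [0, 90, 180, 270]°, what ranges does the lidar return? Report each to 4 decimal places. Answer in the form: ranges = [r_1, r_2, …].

beam 1: φ=0°, α=165°
  d=(-0.9659,0.2588)  start (4,5)  tX=0.6419 tY=1.2750  stride 1/|dx|=1.0353 1/|dy|=3.8637
    cross x-line → (3,5), t=0.6419
    cross y-line → (3,6), t=1.2750 (wall)
  → r_1 = 1.2750
beam 2: φ=90°, α=255°
  d=(-0.2588,-0.9659)  start (4,5)  tX=2.3955 tY=0.6936  stride 1/|dx|=3.8637 1/|dy|=1.0353
    cross y-line → (4,4), t=0.6936
    cross y-line → (4,3), t=1.7289
    cross x-line → (3,3), t=2.3955 (wall)
  → r_2 = 2.3955
beam 3: φ=180°, α=345°
  d=(0.9659,-0.2588)  start (4,5)  tX=0.3934 tY=2.5887  stride 1/|dx|=1.0353 1/|dy|=3.8637
    cross x-line → (5,5), t=0.3934
    cross x-line → (6,5), t=1.4287 (wall)
  → r_3 = 1.4287
beam 4: φ=270°, α=75°
  d=(0.2588,0.9659)  start (4,5)  tX=1.4682 tY=0.3416  stride 1/|dx|=3.8637 1/|dy|=1.0353
    cross y-line → (4,6), t=0.3416 (wall)
  → r_4 = 0.3416

ranges = [1.2750, 2.3955, 1.4287, 0.3416]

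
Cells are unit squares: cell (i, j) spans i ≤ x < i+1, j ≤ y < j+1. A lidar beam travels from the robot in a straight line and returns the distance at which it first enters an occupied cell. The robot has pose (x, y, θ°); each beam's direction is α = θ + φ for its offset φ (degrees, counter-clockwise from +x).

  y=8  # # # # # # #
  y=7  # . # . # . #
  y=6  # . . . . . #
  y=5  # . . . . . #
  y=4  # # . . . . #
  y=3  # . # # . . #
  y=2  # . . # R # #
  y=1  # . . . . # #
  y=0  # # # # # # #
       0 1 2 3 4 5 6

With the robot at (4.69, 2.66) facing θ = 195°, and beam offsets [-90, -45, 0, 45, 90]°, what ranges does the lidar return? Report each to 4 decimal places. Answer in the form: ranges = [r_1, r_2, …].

beam 1: φ=-90°, α=105°
  direction (-0.2588, 0.9659); cell (4,2); t to first gridline: x 2.6660, y 0.3520 (then +3.8637 / +1.0353)
    (4,3) via y @ 0.3520
    (4,4) via y @ 1.3873
    (4,5) via y @ 2.4225
    (3,5) via x @ 2.6660
    (3,6) via y @ 3.4578
    (3,7) via y @ 4.4931
    (3,8) via y @ 5.5284  # hit
  → r_1 = 5.5284
beam 2: φ=-45°, α=150°
  direction (-0.8660, 0.5000); cell (4,2); t to first gridline: x 0.7967, y 0.6800 (then +1.1547 / +2.0000)
    (4,3) via y @ 0.6800
    (3,3) via x @ 0.7967  # hit
  → r_2 = 0.7967
beam 3: φ=0°, α=195°
  direction (-0.9659, -0.2588); cell (4,2); t to first gridline: x 0.7143, y 2.5500 (then +1.0353 / +3.8637)
    (3,2) via x @ 0.7143  # hit
  → r_3 = 0.7143
beam 4: φ=45°, α=240°
  direction (-0.5000, -0.8660); cell (4,2); t to first gridline: x 1.3800, y 0.7621 (then +2.0000 / +1.1547)
    (4,1) via y @ 0.7621
    (3,1) via x @ 1.3800
    (3,0) via y @ 1.9168  # hit
  → r_4 = 1.9168
beam 5: φ=90°, α=285°
  direction (0.2588, -0.9659); cell (4,2); t to first gridline: x 1.1977, y 0.6833 (then +3.8637 / +1.0353)
    (4,1) via y @ 0.6833
    (5,1) via x @ 1.1977  # hit
  → r_5 = 1.1977

ranges = [5.5284, 0.7967, 0.7143, 1.9168, 1.1977]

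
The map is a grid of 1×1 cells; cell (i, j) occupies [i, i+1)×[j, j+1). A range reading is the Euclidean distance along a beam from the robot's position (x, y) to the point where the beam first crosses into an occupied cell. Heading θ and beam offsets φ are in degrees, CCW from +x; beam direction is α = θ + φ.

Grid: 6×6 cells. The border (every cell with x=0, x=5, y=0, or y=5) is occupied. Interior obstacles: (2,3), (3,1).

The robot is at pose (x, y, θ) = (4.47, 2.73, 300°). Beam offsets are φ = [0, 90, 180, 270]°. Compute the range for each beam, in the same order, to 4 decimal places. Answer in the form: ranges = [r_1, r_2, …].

ranges = [1.0600, 0.6120, 2.6212, 1.4600]

beam 1: φ=0°, α=300°
  dir = (cos 300°, sin 300°) = (0.5000, -0.8660); from cell (4,2)
  next x-line at t=1.0600, next y-line at t=0.8429; Δt_x=2.0000, Δt_y=1.1547
    y: enter (4,1) at t=0.8429
    x: enter (5,1) at t=1.0600 ← occupied
  → r_1 = 1.0600
beam 2: φ=90°, α=30°
  dir = (cos 30°, sin 30°) = (0.8660, 0.5000); from cell (4,2)
  next x-line at t=0.6120, next y-line at t=0.5400; Δt_x=1.1547, Δt_y=2.0000
    y: enter (4,3) at t=0.5400
    x: enter (5,3) at t=0.6120 ← occupied
  → r_2 = 0.6120
beam 3: φ=180°, α=120°
  dir = (cos 120°, sin 120°) = (-0.5000, 0.8660); from cell (4,2)
  next x-line at t=0.9400, next y-line at t=0.3118; Δt_x=2.0000, Δt_y=1.1547
    y: enter (4,3) at t=0.3118
    x: enter (3,3) at t=0.9400
    y: enter (3,4) at t=1.4665
    y: enter (3,5) at t=2.6212 ← occupied
  → r_3 = 2.6212
beam 4: φ=270°, α=210°
  dir = (cos 210°, sin 210°) = (-0.8660, -0.5000); from cell (4,2)
  next x-line at t=0.5427, next y-line at t=1.4600; Δt_x=1.1547, Δt_y=2.0000
    x: enter (3,2) at t=0.5427
    y: enter (3,1) at t=1.4600 ← occupied
  → r_4 = 1.4600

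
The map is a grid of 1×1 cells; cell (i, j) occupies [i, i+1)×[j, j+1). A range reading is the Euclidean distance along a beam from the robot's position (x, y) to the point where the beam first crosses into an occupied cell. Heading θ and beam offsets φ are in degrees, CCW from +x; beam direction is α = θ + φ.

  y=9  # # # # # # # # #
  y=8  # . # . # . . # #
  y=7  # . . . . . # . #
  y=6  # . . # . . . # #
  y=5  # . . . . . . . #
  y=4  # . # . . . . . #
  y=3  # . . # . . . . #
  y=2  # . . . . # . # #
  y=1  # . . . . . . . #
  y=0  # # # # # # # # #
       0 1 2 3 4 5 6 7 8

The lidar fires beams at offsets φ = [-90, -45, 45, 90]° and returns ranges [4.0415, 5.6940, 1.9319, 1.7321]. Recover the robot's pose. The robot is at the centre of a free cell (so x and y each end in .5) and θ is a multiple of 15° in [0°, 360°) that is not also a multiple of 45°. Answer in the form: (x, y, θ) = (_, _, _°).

Enumerate (i+0.5, j+0.5, θ) over the 46 free cells and 16 admissible headings. For each, cast all 4 beams and compare to the given ranges.
  (2.5, 2.5, 15°): beam 1 = 1.5529 ≠ 4.0415 ✗
  (3.5, 4.5, 30°): beam 1 = 0.5774 ≠ 4.0415 ✗
  (3.5, 2.5, 60°): beam 1 = 3.0000 ≠ 4.0415 ✗
  …
  (6.5, 4.5, 210°): r_1=4.0415, r_2=5.6940, r_3=1.9319, r_4=1.7321 — all match ✓
Unique over the lattice → pose = (6.5, 4.5, 210°).

(x, y, θ) = (6.5, 4.5, 210°)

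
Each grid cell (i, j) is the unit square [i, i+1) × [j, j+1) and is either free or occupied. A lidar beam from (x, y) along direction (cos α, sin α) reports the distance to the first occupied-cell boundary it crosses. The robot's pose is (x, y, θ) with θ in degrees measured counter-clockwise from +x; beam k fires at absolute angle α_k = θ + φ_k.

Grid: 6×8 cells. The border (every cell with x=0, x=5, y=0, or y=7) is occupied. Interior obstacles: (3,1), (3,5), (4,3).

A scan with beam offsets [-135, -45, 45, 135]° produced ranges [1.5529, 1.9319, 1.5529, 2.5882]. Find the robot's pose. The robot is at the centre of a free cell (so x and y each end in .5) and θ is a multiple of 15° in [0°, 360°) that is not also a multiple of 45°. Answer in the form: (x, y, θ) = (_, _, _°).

(x, y, θ) = (2.5, 3.5, 120°)

Enumerate (i+0.5, j+0.5, θ) over the 21 free cells and 16 admissible headings. For each, cast all 4 beams and compare to the given ranges.
  (3.5, 3.5, 120°): beam 1 = 0.5176 ≠ 1.5529 ✗
  (2.5, 1.5, 165°): beam 1 = 0.5774 ≠ 1.5529 ✗
  (1.5, 5.5, 30°): beam 1 = 1.9319 ≠ 1.5529 ✗
  (4.5, 1.5, 240°): beam 2 = 0.5176 ≠ 1.9319 ✗
  …
  (2.5, 3.5, 120°): r_1=1.5529, r_2=1.9319, r_3=1.5529, r_4=2.5882 — all match ✓
No second candidate reproduces the full scan.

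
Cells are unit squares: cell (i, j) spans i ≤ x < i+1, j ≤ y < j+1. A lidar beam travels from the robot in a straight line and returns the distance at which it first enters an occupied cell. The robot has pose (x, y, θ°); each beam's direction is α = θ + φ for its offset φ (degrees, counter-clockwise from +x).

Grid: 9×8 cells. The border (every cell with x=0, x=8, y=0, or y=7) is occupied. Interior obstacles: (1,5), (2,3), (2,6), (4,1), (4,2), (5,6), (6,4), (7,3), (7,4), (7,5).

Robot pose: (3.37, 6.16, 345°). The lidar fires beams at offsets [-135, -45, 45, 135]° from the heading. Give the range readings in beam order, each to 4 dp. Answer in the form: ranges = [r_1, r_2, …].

beam 1: φ=-135°, α=210°
  dir = (cos 210°, sin 210°) = (-0.8660, -0.5000); from cell (3,6)
  next x-line at t=0.4272, next y-line at t=0.3200; Δt_x=1.1547, Δt_y=2.0000
    y: enter (3,5) at t=0.3200
    x: enter (2,5) at t=0.4272
    x: enter (1,5) at t=1.5819 ← occupied
  → r_1 = 1.5819
beam 2: φ=-45°, α=300°
  dir = (cos 300°, sin 300°) = (0.5000, -0.8660); from cell (3,6)
  next x-line at t=1.2600, next y-line at t=0.1848; Δt_x=2.0000, Δt_y=1.1547
    y: enter (3,5) at t=0.1848
    x: enter (4,5) at t=1.2600
    y: enter (4,4) at t=1.3395
    y: enter (4,3) at t=2.4942
    x: enter (5,3) at t=3.2600
    y: enter (5,2) at t=3.6489
    y: enter (5,1) at t=4.8036
    x: enter (6,1) at t=5.2600
    y: enter (6,0) at t=5.9583 ← occupied
  → r_2 = 5.9583
beam 3: φ=45°, α=30°
  dir = (cos 30°, sin 30°) = (0.8660, 0.5000); from cell (3,6)
  next x-line at t=0.7275, next y-line at t=1.6800; Δt_x=1.1547, Δt_y=2.0000
    x: enter (4,6) at t=0.7275
    y: enter (4,7) at t=1.6800 ← occupied
  → r_3 = 1.6800
beam 4: φ=135°, α=120°
  dir = (cos 120°, sin 120°) = (-0.5000, 0.8660); from cell (3,6)
  next x-line at t=0.7400, next y-line at t=0.9699; Δt_x=2.0000, Δt_y=1.1547
    x: enter (2,6) at t=0.7400 ← occupied
  → r_4 = 0.7400

ranges = [1.5819, 5.9583, 1.6800, 0.7400]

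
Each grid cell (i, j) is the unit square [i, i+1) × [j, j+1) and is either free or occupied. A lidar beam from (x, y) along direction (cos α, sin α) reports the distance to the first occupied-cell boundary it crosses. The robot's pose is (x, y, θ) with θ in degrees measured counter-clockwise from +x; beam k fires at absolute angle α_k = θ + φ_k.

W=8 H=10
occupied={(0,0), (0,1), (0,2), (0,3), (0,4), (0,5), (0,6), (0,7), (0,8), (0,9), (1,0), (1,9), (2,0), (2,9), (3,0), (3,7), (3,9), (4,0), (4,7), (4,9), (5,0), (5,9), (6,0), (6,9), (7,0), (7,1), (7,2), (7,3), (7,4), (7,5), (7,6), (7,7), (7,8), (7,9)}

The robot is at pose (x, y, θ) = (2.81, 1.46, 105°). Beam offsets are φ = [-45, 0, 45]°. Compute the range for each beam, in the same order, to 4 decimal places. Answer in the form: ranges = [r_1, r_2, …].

beam 1: φ=-45°, α=60°
  d=(0.5000,0.8660)  start (2,1)  tX=0.3800 tY=0.6235  stride 1/|dx|=2.0000 1/|dy|=1.1547
    cross x-line → (3,1), t=0.3800
    cross y-line → (3,2), t=0.6235
    cross y-line → (3,3), t=1.7782
    cross x-line → (4,3), t=2.3800
    cross y-line → (4,4), t=2.9329
    cross y-line → (4,5), t=4.0876
    cross x-line → (5,5), t=4.3800
    cross y-line → (5,6), t=5.2423
    cross x-line → (6,6), t=6.3800
    cross y-line → (6,7), t=6.3970
    cross y-line → (6,8), t=7.5517
    cross x-line → (7,8), t=8.3800 (wall)
  → r_1 = 8.3800
beam 2: φ=0°, α=105°
  d=(-0.2588,0.9659)  start (2,1)  tX=3.1296 tY=0.5590  stride 1/|dx|=3.8637 1/|dy|=1.0353
    cross y-line → (2,2), t=0.5590
    cross y-line → (2,3), t=1.5943
    cross y-line → (2,4), t=2.6296
    cross x-line → (1,4), t=3.1296
    cross y-line → (1,5), t=3.6649
    cross y-line → (1,6), t=4.7002
    cross y-line → (1,7), t=5.7354
    cross y-line → (1,8), t=6.7707
    cross x-line → (0,8), t=6.9933 (wall)
  → r_2 = 6.9933
beam 3: φ=45°, α=150°
  d=(-0.8660,0.5000)  start (2,1)  tX=0.9353 tY=1.0800  stride 1/|dx|=1.1547 1/|dy|=2.0000
    cross x-line → (1,1), t=0.9353
    cross y-line → (1,2), t=1.0800
    cross x-line → (0,2), t=2.0900 (wall)
  → r_3 = 2.0900

ranges = [8.3800, 6.9933, 2.0900]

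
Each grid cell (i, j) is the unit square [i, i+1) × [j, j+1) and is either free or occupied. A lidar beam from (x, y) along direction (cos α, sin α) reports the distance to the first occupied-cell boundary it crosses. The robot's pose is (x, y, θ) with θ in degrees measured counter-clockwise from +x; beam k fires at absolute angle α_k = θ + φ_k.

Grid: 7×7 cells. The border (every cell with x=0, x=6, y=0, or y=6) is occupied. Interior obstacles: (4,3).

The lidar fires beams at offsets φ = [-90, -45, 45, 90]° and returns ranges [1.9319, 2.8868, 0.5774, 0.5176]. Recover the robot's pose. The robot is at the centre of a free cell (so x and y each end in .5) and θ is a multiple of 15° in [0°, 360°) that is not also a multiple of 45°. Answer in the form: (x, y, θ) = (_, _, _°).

(x, y, θ) = (3.5, 5.5, 15°)

Enumerate (i+0.5, j+0.5, θ) over the 24 free cells and 16 admissible headings. For each, cast all 4 beams and compare to the given ranges.
  (5.5, 2.5, 120°): beam 1 = 0.5774 ≠ 1.9319 ✗
  (5.5, 5.5, 345°): beam 2 = 1.0000 ≠ 2.8868 ✗
  (1.5, 5.5, 240°): beam 1 = 0.5774 ≠ 1.9319 ✗
  …
  (3.5, 5.5, 15°): r_1=1.9319, r_2=2.8868, r_3=0.5774, r_4=0.5176 — all match ✓
Only this pose fits every beam.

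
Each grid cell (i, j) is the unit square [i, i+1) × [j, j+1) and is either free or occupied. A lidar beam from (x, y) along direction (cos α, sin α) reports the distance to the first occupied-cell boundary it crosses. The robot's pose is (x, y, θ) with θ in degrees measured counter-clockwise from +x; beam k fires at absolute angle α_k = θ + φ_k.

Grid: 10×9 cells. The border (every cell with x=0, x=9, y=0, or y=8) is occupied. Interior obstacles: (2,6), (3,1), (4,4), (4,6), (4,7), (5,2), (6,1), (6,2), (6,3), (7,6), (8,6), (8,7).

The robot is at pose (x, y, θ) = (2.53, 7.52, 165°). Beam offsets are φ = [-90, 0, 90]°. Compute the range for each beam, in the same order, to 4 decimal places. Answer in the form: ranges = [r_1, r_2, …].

beam 1: φ=-90°, α=75°
  direction (0.2588, 0.9659); cell (2,7); t to first gridline: x 1.8159, y 0.4969 (then +3.8637 / +1.0353)
    (2,8) via y @ 0.4969  # hit
  → r_1 = 0.4969
beam 2: φ=0°, α=165°
  direction (-0.9659, 0.2588); cell (2,7); t to first gridline: x 0.5487, y 1.8546 (then +1.0353 / +3.8637)
    (1,7) via x @ 0.5487
    (0,7) via x @ 1.5840  # hit
  → r_2 = 1.5840
beam 3: φ=90°, α=255°
  direction (-0.2588, -0.9659); cell (2,7); t to first gridline: x 2.0478, y 0.5383 (then +3.8637 / +1.0353)
    (2,6) via y @ 0.5383  # hit
  → r_3 = 0.5383

ranges = [0.4969, 1.5840, 0.5383]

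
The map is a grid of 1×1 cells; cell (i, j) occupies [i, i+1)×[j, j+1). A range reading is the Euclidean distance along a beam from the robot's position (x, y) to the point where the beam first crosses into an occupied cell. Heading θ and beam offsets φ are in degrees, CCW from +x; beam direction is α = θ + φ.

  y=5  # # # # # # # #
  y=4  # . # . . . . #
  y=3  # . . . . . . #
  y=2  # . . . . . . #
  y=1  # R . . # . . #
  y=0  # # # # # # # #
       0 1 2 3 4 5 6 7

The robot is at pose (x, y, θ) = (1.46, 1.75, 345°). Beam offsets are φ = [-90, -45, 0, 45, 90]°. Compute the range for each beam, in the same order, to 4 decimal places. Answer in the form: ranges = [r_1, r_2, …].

beam 1: φ=-90°, α=255°
  cosα=-0.2588 sinα=-0.9659 | (1,1) | tMaxX 1.7773 tMaxY 0.7765 | tΔX 3.8637 tΔY 1.0353
    t=0.7765 [y] (1,0) — stop
  → r_1 = 0.7765
beam 2: φ=-45°, α=300°
  cosα=0.5000 sinα=-0.8660 | (1,1) | tMaxX 1.0800 tMaxY 0.8660 | tΔX 2.0000 tΔY 1.1547
    t=0.8660 [y] (1,0) — stop
  → r_2 = 0.8660
beam 3: φ=0°, α=345°
  cosα=0.9659 sinα=-0.2588 | (1,1) | tMaxX 0.5590 tMaxY 2.8978 | tΔX 1.0353 tΔY 3.8637
    t=0.5590 [x] (2,1)
    t=1.5943 [x] (3,1)
    t=2.6296 [x] (4,1) — stop
  → r_3 = 2.6296
beam 4: φ=45°, α=30°
  cosα=0.8660 sinα=0.5000 | (1,1) | tMaxX 0.6235 tMaxY 0.5000 | tΔX 1.1547 tΔY 2.0000
    t=0.5000 [y] (1,2)
    t=0.6235 [x] (2,2)
    t=1.7782 [x] (3,2)
    t=2.5000 [y] (3,3)
    t=2.9329 [x] (4,3)
    t=4.0876 [x] (5,3)
    t=4.5000 [y] (5,4)
    t=5.2423 [x] (6,4)
    t=6.3970 [x] (7,4) — stop
  → r_4 = 6.3970
beam 5: φ=90°, α=75°
  cosα=0.2588 sinα=0.9659 | (1,1) | tMaxX 2.0864 tMaxY 0.2588 | tΔX 3.8637 tΔY 1.0353
    t=0.2588 [y] (1,2)
    t=1.2941 [y] (1,3)
    t=2.0864 [x] (2,3)
    t=2.3294 [y] (2,4) — stop
  → r_5 = 2.3294

ranges = [0.7765, 0.8660, 2.6296, 6.3970, 2.3294]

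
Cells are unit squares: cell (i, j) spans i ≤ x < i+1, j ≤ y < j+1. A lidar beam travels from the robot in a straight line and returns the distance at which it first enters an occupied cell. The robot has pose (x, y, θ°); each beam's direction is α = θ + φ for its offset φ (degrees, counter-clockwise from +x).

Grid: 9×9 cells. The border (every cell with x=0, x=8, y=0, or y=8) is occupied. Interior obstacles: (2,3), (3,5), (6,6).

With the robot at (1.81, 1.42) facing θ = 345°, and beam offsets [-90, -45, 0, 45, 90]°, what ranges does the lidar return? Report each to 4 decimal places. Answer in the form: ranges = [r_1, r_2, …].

ranges = [0.4348, 0.4850, 1.6228, 7.1476, 1.6357]

beam 1: φ=-90°, α=255°
  direction (-0.2588, -0.9659); cell (1,1); t to first gridline: x 3.1296, y 0.4348 (then +3.8637 / +1.0353)
    (1,0) via y @ 0.4348  # hit
  → r_1 = 0.4348
beam 2: φ=-45°, α=300°
  direction (0.5000, -0.8660); cell (1,1); t to first gridline: x 0.3800, y 0.4850 (then +2.0000 / +1.1547)
    (2,1) via x @ 0.3800
    (2,0) via y @ 0.4850  # hit
  → r_2 = 0.4850
beam 3: φ=0°, α=345°
  direction (0.9659, -0.2588); cell (1,1); t to first gridline: x 0.1967, y 1.6228 (then +1.0353 / +3.8637)
    (2,1) via x @ 0.1967
    (3,1) via x @ 1.2320
    (3,0) via y @ 1.6228  # hit
  → r_3 = 1.6228
beam 4: φ=45°, α=30°
  direction (0.8660, 0.5000); cell (1,1); t to first gridline: x 0.2194, y 1.1600 (then +1.1547 / +2.0000)
    (2,1) via x @ 0.2194
    (2,2) via y @ 1.1600
    (3,2) via x @ 1.3741
    (4,2) via x @ 2.5288
    (4,3) via y @ 3.1600
    (5,3) via x @ 3.6835
    (6,3) via x @ 4.8382
    (6,4) via y @ 5.1600
    (7,4) via x @ 5.9929
    (8,4) via x @ 7.1476  # hit
  → r_4 = 7.1476
beam 5: φ=90°, α=75°
  direction (0.2588, 0.9659); cell (1,1); t to first gridline: x 0.7341, y 0.6005 (then +3.8637 / +1.0353)
    (1,2) via y @ 0.6005
    (2,2) via x @ 0.7341
    (2,3) via y @ 1.6357  # hit
  → r_5 = 1.6357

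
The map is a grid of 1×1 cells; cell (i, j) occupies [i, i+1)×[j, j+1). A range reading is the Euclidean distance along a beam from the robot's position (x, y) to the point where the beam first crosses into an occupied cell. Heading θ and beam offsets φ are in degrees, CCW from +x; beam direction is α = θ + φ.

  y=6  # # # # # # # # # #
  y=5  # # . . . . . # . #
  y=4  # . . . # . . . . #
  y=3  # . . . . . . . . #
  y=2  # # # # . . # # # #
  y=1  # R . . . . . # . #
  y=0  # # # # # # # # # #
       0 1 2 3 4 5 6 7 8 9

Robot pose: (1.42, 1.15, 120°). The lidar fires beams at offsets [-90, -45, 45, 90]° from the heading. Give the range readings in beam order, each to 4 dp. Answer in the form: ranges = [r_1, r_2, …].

beam 1: φ=-90°, α=30°
  d=(0.8660,0.5000)  start (1,1)  tX=0.6697 tY=1.7000  stride 1/|dx|=1.1547 1/|dy|=2.0000
    cross x-line → (2,1), t=0.6697
    cross y-line → (2,2), t=1.7000 (wall)
  → r_1 = 1.7000
beam 2: φ=-45°, α=75°
  d=(0.2588,0.9659)  start (1,1)  tX=2.2409 tY=0.8800  stride 1/|dx|=3.8637 1/|dy|=1.0353
    cross y-line → (1,2), t=0.8800 (wall)
  → r_2 = 0.8800
beam 3: φ=45°, α=165°
  d=(-0.9659,0.2588)  start (1,1)  tX=0.4348 tY=3.2841  stride 1/|dx|=1.0353 1/|dy|=3.8637
    cross x-line → (0,1), t=0.4348 (wall)
  → r_3 = 0.4348
beam 4: φ=90°, α=210°
  d=(-0.8660,-0.5000)  start (1,1)  tX=0.4850 tY=0.3000  stride 1/|dx|=1.1547 1/|dy|=2.0000
    cross y-line → (1,0), t=0.3000 (wall)
  → r_4 = 0.3000

ranges = [1.7000, 0.8800, 0.4348, 0.3000]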